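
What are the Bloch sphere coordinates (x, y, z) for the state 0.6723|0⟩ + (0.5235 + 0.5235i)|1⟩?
(0.7039, 0.7039, -0.09612)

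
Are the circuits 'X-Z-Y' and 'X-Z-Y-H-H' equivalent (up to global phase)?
Yes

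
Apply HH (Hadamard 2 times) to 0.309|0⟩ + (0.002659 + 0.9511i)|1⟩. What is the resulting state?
0.309|0⟩ + (0.002659 + 0.9511i)|1⟩

H² = I, so an even number of Hadamards cancels: H^2 = I and the state is unchanged.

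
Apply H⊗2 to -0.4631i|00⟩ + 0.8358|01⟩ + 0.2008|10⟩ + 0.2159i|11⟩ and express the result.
(0.5183 - 0.1236i)|00⟩ + (-0.3175 - 0.3395i)|01⟩ + (0.3175 - 0.3395i)|10⟩ + (-0.5183 - 0.1236i)|11⟩

H⊗2 gives amp(|y⟩) = (1/2) Σ_x (−1)^(x·y) amp(|x⟩), where x·y is the number of positions in which both x and y have a 1.
|00⟩: (-0.4631i + 0.8358 + 0.2008 + 0.2159i)/2 = (0.5183 - 0.1236i)
|01⟩: (-0.4631i - 0.8358 + 0.2008 - 0.2159i)/2 = (-0.3175 - 0.3395i)
|10⟩: (-0.4631i + 0.8358 - 0.2008 - 0.2159i)/2 = (0.3175 - 0.3395i)
|11⟩: (-0.4631i - 0.8358 - 0.2008 + 0.2159i)/2 = (-0.5183 - 0.1236i)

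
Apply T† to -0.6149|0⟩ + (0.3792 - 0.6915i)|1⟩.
-0.6149|0⟩ + (-0.2208 - 0.7571i)|1⟩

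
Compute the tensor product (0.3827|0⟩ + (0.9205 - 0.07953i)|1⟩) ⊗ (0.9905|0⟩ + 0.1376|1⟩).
0.3791|00⟩ + 0.05266|01⟩ + (0.9118 - 0.07877i)|10⟩ + (0.1267 - 0.01094i)|11⟩

amp(|b₁b₂…⟩) = product of the factor amplitudes for bits b₁, b₂, …; only kets whose every factor amplitude is nonzero survive.
|00⟩: (0.3827)(0.9905) = 0.3791
|01⟩: (0.3827)(0.1376) = 0.05266
|10⟩: (0.9205 - 0.07953i)(0.9905) = (0.9118 - 0.07877i)
|11⟩: (0.9205 - 0.07953i)(0.1376) = (0.1267 - 0.01094i)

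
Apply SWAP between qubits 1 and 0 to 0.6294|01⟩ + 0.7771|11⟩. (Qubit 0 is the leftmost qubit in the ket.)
0.6294|10⟩ + 0.7771|11⟩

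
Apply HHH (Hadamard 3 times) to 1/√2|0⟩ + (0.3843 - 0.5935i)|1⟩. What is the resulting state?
(0.7717 - 0.4197i)|0⟩ + (0.2283 + 0.4197i)|1⟩

H² = I, so H^3 = H: a single Hadamard. With (a, b) = (1/√2, (0.3843 - 0.5935i)), H gives ((a + b)/√2, (a − b)/√2) = ((0.7717 - 0.4197i), (0.2283 + 0.4197i)).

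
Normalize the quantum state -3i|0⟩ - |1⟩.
-0.9487i|0⟩ - 0.3162|1⟩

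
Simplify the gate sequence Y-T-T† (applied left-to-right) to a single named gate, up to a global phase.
Y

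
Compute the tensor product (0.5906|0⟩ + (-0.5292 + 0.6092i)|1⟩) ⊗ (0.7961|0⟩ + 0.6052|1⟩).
0.4702|00⟩ + 0.3574|01⟩ + (-0.4213 + 0.485i)|10⟩ + (-0.3203 + 0.3687i)|11⟩

amp(|b₁b₂…⟩) = product of the factor amplitudes for bits b₁, b₂, …; only kets whose every factor amplitude is nonzero survive.
|00⟩: (0.5906)(0.7961) = 0.4702
|01⟩: (0.5906)(0.6052) = 0.3574
|10⟩: (-0.5292 + 0.6092i)(0.7961) = (-0.4213 + 0.485i)
|11⟩: (-0.5292 + 0.6092i)(0.6052) = (-0.3203 + 0.3687i)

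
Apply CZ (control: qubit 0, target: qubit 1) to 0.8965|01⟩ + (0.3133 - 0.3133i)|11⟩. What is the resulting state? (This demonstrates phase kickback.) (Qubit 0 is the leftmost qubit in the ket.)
0.8965|01⟩ + (-0.3133 + 0.3133i)|11⟩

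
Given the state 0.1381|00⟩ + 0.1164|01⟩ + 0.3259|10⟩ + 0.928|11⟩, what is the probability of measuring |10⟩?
0.1062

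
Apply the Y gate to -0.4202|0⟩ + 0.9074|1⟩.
-0.9074i|0⟩ - 0.4202i|1⟩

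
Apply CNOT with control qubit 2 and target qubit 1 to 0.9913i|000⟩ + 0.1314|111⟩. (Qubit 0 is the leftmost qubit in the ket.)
0.9913i|000⟩ + 0.1314|101⟩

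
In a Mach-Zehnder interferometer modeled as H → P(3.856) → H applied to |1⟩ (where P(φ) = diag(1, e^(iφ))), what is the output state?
(0.8777 + 0.3276i)|0⟩ + (0.1223 - 0.3276i)|1⟩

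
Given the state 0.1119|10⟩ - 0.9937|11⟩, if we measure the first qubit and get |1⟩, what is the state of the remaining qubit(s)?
0.1119|0⟩ - 0.9937|1⟩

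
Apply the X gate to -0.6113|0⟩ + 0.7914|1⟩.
0.7914|0⟩ - 0.6113|1⟩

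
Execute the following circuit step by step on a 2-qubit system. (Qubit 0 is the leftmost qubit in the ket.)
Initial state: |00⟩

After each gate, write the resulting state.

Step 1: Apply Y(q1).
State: i|01⟩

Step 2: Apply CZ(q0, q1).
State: i|01⟩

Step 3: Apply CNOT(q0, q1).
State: i|01⟩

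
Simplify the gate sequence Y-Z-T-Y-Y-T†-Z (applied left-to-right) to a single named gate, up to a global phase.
Y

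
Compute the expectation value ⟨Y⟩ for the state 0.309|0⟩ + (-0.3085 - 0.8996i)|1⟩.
-0.556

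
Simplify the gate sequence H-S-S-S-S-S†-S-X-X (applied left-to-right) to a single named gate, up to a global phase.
H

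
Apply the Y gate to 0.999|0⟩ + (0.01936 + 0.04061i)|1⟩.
(0.04061 - 0.01936i)|0⟩ + 0.999i|1⟩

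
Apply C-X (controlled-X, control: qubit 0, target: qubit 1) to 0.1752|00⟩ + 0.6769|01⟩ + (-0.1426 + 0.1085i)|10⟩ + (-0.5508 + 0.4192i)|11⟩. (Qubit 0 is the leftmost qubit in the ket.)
0.1752|00⟩ + 0.6769|01⟩ + (-0.5508 + 0.4192i)|10⟩ + (-0.1426 + 0.1085i)|11⟩

C-X leaves the control-|0⟩ kets |00⟩, |01⟩ unchanged and applies X to qubit 1 on the control-|1⟩ pair (|10⟩, |11⟩).
X = [[0, 1], [1, 0]].
With a = amp(|10⟩) = (-0.1426 + 0.1085i) and b = amp(|11⟩) = (-0.5508 + 0.4192i):
new amp(|10⟩) = (1)·b = (-0.5508 + 0.4192i)
new amp(|11⟩) = (1)·a = (-0.1426 + 0.1085i)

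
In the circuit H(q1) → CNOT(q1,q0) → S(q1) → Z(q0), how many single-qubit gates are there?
3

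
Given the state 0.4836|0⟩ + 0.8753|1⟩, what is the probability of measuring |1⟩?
0.7662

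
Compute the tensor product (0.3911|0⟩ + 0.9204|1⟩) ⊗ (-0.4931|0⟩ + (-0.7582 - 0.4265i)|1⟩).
-0.1929|00⟩ + (-0.2965 - 0.1668i)|01⟩ - 0.4538|10⟩ + (-0.6978 - 0.3926i)|11⟩

amp(|b₁b₂…⟩) = product of the factor amplitudes for bits b₁, b₂, …; only kets whose every factor amplitude is nonzero survive.
|00⟩: (0.3911)(-0.4931) = -0.1929
|01⟩: (0.3911)(-0.7582 - 0.4265i) = (-0.2965 - 0.1668i)
|10⟩: (0.9204)(-0.4931) = -0.4538
|11⟩: (0.9204)(-0.7582 - 0.4265i) = (-0.6978 - 0.3926i)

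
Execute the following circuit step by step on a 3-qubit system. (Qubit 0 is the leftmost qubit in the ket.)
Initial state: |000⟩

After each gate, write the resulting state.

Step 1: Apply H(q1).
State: 1/√2|000⟩ + 1/√2|010⟩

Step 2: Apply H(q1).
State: |000⟩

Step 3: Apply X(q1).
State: |010⟩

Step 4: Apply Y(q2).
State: i|011⟩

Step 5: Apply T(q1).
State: (-1/√2 + (1/√2)i)|011⟩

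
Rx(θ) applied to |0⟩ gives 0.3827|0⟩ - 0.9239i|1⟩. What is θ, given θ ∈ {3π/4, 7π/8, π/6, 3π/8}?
3π/4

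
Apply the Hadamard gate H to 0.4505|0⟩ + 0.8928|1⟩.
0.9499|0⟩ - 0.3128|1⟩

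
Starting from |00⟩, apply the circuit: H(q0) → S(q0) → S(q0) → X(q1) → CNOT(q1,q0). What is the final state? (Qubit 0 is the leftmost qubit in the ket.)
-1/√2|01⟩ + 1/√2|11⟩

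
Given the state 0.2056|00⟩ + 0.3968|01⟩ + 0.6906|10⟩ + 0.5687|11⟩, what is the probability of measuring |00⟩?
0.04227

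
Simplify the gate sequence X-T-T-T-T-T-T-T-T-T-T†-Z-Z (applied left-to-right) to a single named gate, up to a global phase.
X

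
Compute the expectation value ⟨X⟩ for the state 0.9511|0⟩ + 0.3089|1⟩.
0.5876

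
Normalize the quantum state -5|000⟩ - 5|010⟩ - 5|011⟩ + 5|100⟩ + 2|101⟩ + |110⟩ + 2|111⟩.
-0.4789|000⟩ - 0.4789|010⟩ - 0.4789|011⟩ + 0.4789|100⟩ + 0.1916|101⟩ + 0.09578|110⟩ + 0.1916|111⟩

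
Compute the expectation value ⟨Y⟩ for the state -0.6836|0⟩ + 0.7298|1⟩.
0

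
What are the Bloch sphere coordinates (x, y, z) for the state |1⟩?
(0, 0, -1)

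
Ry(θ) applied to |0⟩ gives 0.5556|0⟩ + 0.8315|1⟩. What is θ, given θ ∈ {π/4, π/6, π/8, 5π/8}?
5π/8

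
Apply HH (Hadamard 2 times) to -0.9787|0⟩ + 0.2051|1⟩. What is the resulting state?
-0.9787|0⟩ + 0.2051|1⟩

H² = I, so an even number of Hadamards cancels: H^2 = I and the state is unchanged.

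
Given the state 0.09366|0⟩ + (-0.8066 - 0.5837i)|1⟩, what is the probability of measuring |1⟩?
0.9913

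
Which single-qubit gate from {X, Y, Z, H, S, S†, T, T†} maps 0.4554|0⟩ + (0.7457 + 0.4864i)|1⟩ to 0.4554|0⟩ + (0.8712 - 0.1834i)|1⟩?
T†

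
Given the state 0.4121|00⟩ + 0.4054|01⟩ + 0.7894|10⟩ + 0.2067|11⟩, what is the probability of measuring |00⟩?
0.1698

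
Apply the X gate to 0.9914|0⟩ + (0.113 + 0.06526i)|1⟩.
(0.113 + 0.06526i)|0⟩ + 0.9914|1⟩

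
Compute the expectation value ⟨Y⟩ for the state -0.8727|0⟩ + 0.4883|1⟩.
0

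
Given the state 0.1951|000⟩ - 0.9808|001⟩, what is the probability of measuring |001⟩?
0.962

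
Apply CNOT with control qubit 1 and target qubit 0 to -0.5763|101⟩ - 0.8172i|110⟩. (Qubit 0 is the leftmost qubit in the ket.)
-0.8172i|010⟩ - 0.5763|101⟩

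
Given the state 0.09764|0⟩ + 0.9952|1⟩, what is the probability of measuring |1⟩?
0.9904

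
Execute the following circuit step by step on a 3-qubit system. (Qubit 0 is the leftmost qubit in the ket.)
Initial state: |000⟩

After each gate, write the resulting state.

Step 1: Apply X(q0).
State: |100⟩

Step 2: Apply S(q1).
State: |100⟩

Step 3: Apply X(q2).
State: |101⟩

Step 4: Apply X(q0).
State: |001⟩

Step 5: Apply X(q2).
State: |000⟩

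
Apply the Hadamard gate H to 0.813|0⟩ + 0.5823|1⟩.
0.9866|0⟩ + 0.1631|1⟩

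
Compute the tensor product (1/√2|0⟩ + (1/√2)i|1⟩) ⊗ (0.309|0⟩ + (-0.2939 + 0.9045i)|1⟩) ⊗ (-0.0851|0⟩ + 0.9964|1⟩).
-0.01859|000⟩ + 0.2177|001⟩ + (0.01769 - 0.05443i)|010⟩ + (-0.2071 + 0.6373i)|011⟩ - 0.01859i|100⟩ + 0.2177i|101⟩ + (0.05443 + 0.01769i)|110⟩ + (-0.6373 - 0.2071i)|111⟩

amp(|b₁b₂…⟩) = product of the factor amplitudes for bits b₁, b₂, …; only kets whose every factor amplitude is nonzero survive.
|000⟩: (1/√2)(0.309)(-0.0851) = -0.01859
|001⟩: (1/√2)(0.309)(0.9964) = 0.2177
|010⟩: (1/√2)(-0.2939 + 0.9045i)(-0.0851) = (0.01769 - 0.05443i)
|011⟩: (1/√2)(-0.2939 + 0.9045i)(0.9964) = (-0.2071 + 0.6373i)
|100⟩: ((1/√2)i)(0.309)(-0.0851) = -0.01859i
|101⟩: ((1/√2)i)(0.309)(0.9964) = 0.2177i
|110⟩: ((1/√2)i)(-0.2939 + 0.9045i)(-0.0851) = (0.05443 + 0.01769i)
|111⟩: ((1/√2)i)(-0.2939 + 0.9045i)(0.9964) = (-0.6373 - 0.2071i)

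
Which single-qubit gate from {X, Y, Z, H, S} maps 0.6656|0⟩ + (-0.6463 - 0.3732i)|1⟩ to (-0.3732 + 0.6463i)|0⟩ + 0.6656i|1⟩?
Y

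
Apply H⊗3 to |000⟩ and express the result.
1/√8|000⟩ + 1/√8|001⟩ + 1/√8|010⟩ + 1/√8|011⟩ + 1/√8|100⟩ + 1/√8|101⟩ + 1/√8|110⟩ + 1/√8|111⟩

H⊗3 gives amp(|y⟩) = (1/2√2) Σ_x (−1)^(x·y) amp(|x⟩), where x·y is the number of positions in which both x and y have a 1.
|000⟩: (1)/(2√2) = 1/√8
|001⟩: (1)/(2√2) = 1/√8
|010⟩: (1)/(2√2) = 1/√8
|011⟩: (1)/(2√2) = 1/√8
|100⟩: (1)/(2√2) = 1/√8
|101⟩: (1)/(2√2) = 1/√8
|110⟩: (1)/(2√2) = 1/√8
|111⟩: (1)/(2√2) = 1/√8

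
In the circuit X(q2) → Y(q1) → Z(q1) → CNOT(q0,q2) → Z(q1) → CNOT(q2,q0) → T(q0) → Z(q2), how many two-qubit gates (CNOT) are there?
2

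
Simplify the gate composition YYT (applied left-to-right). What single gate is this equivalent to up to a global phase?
T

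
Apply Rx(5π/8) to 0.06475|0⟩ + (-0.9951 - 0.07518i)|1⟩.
(-0.02654 + 0.8274i)|0⟩ + (-0.5528 - 0.09561i)|1⟩

Rx(5π/8) = [[cos(θ/2), −i·sin(θ/2)], [−i·sin(θ/2), cos(θ/2)]]; θ = 5π/8, cos(θ/2) ≈ 0.55557, sin(θ/2) ≈ 0.83147.
With a = amp(|0⟩) = 0.06475 and b = amp(|1⟩) = (-0.9951 - 0.07518i):
new amp(|0⟩) = (0.55557)·a + (-0.83147i)·b = (-0.02654 + 0.8274i)
new amp(|1⟩) = (-0.83147i)·a + (0.55557)·b = (-0.5528 - 0.09561i)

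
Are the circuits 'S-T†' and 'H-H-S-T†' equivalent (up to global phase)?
Yes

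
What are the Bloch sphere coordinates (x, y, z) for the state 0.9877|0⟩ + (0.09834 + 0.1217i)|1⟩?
(0.1943, 0.2404, 0.9511)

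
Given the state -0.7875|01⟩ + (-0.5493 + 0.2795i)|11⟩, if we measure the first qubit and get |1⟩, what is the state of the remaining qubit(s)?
(-0.8913 + 0.4535i)|1⟩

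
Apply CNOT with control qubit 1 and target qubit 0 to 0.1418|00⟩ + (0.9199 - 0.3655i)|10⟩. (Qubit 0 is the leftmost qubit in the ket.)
0.1418|00⟩ + (0.9199 - 0.3655i)|10⟩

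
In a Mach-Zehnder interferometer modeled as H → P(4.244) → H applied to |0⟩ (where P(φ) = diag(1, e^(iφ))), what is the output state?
(0.2743 - 0.4461i)|0⟩ + (0.7257 + 0.4461i)|1⟩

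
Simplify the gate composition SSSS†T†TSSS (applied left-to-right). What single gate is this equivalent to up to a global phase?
S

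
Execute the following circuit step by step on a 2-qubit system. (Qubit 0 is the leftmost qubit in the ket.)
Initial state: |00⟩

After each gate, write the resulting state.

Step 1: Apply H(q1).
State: 1/√2|00⟩ + 1/√2|01⟩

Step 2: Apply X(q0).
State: 1/√2|10⟩ + 1/√2|11⟩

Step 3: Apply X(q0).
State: 1/√2|00⟩ + 1/√2|01⟩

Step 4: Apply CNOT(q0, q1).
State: 1/√2|00⟩ + 1/√2|01⟩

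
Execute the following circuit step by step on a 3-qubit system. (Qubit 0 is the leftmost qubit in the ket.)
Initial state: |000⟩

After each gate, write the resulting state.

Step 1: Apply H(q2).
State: 1/√2|000⟩ + 1/√2|001⟩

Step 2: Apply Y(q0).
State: (1/√2)i|100⟩ + (1/√2)i|101⟩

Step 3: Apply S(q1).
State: (1/√2)i|100⟩ + (1/√2)i|101⟩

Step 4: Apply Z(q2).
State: (1/√2)i|100⟩ - (1/√2)i|101⟩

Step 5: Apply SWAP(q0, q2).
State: (1/√2)i|001⟩ - (1/√2)i|101⟩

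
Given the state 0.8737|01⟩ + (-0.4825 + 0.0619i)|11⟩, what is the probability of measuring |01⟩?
0.7634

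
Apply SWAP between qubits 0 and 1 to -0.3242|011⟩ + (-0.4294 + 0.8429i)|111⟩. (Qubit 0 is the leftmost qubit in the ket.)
-0.3242|101⟩ + (-0.4294 + 0.8429i)|111⟩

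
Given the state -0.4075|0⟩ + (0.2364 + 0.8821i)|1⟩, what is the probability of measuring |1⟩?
0.834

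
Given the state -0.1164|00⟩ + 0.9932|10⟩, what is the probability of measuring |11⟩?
0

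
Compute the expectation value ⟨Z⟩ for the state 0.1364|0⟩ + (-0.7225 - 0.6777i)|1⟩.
-0.9627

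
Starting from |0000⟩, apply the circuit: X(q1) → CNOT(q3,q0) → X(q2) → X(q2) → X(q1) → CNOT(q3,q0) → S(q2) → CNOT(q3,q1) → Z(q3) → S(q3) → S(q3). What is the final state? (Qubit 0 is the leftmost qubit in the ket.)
|0000⟩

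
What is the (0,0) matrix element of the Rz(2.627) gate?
(0.2545 - 0.9671i)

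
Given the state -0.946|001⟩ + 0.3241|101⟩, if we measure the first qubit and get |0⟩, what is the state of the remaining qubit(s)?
-|01⟩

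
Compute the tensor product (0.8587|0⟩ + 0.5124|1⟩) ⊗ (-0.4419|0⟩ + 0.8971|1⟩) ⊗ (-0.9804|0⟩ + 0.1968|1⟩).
0.372|000⟩ - 0.07468|001⟩ - 0.7552|010⟩ + 0.1516|011⟩ + 0.222|100⟩ - 0.04456|101⟩ - 0.4507|110⟩ + 0.09046|111⟩

amp(|b₁b₂…⟩) = product of the factor amplitudes for bits b₁, b₂, …; only kets whose every factor amplitude is nonzero survive.
|000⟩: (0.8587)(-0.4419)(-0.9804) = 0.372
|001⟩: (0.8587)(-0.4419)(0.1968) = -0.07468
|010⟩: (0.8587)(0.8971)(-0.9804) = -0.7552
|011⟩: (0.8587)(0.8971)(0.1968) = 0.1516
|100⟩: (0.5124)(-0.4419)(-0.9804) = 0.222
|101⟩: (0.5124)(-0.4419)(0.1968) = -0.04456
|110⟩: (0.5124)(0.8971)(-0.9804) = -0.4507
|111⟩: (0.5124)(0.8971)(0.1968) = 0.09046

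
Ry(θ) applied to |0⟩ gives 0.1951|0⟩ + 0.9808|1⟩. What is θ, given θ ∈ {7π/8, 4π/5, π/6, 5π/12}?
7π/8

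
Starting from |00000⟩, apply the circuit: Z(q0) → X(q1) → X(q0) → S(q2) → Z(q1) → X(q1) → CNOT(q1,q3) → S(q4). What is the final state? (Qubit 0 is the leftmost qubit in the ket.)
-|10000⟩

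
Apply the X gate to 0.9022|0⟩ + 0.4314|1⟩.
0.4314|0⟩ + 0.9022|1⟩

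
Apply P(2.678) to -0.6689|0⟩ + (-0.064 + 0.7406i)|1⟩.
-0.6689|0⟩ + (-0.2739 - 0.691i)|1⟩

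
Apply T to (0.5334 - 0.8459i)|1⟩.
(0.9753 - 0.221i)|1⟩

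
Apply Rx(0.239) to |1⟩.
-0.1192i|0⟩ + 0.9929|1⟩

Rx(0.239) = [[cos(θ/2), −i·sin(θ/2)], [−i·sin(θ/2), cos(θ/2)]]; θ = 0.239, cos(θ/2) ≈ 0.992868, sin(θ/2) ≈ 0.119216.
With a = amp(|0⟩) = 0 and b = amp(|1⟩) = 1:
new amp(|0⟩) = (0.992868)·a + (-0.119216i)·b = -0.1192i
new amp(|1⟩) = (-0.119216i)·a + (0.992868)·b = 0.9929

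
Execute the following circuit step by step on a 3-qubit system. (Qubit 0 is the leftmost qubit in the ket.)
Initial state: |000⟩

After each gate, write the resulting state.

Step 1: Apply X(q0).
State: |100⟩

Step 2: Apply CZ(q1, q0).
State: |100⟩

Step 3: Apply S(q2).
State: |100⟩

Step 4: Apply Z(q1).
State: |100⟩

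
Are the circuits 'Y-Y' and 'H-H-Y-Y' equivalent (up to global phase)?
Yes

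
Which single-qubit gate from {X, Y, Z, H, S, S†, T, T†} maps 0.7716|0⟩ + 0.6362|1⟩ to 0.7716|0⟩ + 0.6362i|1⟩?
S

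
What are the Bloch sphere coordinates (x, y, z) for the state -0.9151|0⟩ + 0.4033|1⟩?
(-0.7381, 0, 0.6748)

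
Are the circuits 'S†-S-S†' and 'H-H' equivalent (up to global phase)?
No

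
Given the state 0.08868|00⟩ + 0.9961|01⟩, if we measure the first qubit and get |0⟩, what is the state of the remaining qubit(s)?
0.08868|0⟩ + 0.9961|1⟩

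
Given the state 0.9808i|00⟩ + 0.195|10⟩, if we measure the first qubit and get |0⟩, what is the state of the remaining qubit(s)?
i|0⟩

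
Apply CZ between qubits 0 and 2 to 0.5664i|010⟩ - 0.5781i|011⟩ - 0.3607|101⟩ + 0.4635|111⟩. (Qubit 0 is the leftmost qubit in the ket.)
0.5664i|010⟩ - 0.5781i|011⟩ + 0.3607|101⟩ - 0.4635|111⟩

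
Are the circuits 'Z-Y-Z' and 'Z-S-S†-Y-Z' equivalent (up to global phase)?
Yes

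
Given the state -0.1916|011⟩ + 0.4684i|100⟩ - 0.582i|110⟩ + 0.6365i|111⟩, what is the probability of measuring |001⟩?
0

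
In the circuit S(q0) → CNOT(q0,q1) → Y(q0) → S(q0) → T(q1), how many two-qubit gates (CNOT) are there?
1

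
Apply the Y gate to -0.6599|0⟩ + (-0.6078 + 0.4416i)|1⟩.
(0.4416 + 0.6078i)|0⟩ - 0.6599i|1⟩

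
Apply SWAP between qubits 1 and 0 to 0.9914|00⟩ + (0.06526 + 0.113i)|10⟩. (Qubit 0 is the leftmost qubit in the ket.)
0.9914|00⟩ + (0.06526 + 0.113i)|01⟩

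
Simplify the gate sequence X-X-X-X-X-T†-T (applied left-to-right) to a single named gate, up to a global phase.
X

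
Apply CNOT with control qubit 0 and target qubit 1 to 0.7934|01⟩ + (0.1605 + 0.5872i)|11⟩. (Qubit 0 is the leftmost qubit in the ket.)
0.7934|01⟩ + (0.1605 + 0.5872i)|10⟩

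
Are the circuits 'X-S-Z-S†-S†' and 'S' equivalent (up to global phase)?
No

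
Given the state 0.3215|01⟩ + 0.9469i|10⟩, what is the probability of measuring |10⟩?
0.8966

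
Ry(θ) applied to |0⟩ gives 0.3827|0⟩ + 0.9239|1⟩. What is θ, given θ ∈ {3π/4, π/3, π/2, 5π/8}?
3π/4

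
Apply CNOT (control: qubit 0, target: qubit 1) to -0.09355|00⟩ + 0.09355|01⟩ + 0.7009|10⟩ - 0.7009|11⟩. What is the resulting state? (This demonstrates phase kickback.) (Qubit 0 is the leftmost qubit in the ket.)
-0.09355|00⟩ + 0.09355|01⟩ - 0.7009|10⟩ + 0.7009|11⟩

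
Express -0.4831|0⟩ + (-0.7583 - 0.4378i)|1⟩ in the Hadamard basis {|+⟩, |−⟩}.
(-0.8778 - 0.3096i)|+⟩ + (0.1946 + 0.3096i)|−⟩

With |ψ⟩ = α|0⟩ + β|1⟩, the Hadamard-basis coefficients are ⟨+|ψ⟩ = (α + β)/√2 and ⟨−|ψ⟩ = (α − β)/√2.
Here α = -0.4831, β = (-0.7583 - 0.4378i): (α + β)/√2 = (-0.8778 - 0.3096i), (α − β)/√2 = (0.1946 + 0.3096i).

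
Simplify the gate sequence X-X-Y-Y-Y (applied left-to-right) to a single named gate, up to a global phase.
Y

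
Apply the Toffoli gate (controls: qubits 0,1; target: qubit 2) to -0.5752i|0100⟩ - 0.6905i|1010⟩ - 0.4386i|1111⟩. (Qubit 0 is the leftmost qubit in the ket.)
-0.5752i|0100⟩ - 0.6905i|1010⟩ - 0.4386i|1101⟩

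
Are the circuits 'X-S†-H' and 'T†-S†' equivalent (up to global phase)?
No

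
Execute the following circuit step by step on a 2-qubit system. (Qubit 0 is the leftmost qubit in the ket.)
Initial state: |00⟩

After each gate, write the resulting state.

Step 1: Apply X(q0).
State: |10⟩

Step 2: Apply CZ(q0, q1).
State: |10⟩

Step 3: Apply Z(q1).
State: |10⟩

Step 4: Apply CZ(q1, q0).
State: |10⟩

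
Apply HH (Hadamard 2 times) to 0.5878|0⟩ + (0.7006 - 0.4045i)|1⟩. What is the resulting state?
0.5878|0⟩ + (0.7006 - 0.4045i)|1⟩

H² = I, so an even number of Hadamards cancels: H^2 = I and the state is unchanged.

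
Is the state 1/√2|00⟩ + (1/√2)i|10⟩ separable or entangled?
Separable

Writing the state as a|00⟩ + b|01⟩ + c|10⟩ + d|11⟩, it is a product state iff ad − bc = 0.
Here (a, b, c, d) = (1/√2, 0, (1/√2)i, 0): ad − bc = (1/√2)(0) − (0)((1/√2)i) = 0, so the state is separable.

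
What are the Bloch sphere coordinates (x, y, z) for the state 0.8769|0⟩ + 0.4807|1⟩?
(0.8431, 0, 0.5379)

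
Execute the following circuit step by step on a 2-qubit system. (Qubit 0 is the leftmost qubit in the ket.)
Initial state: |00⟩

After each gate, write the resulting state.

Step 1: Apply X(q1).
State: |01⟩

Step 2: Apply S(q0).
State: |01⟩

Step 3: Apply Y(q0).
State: i|11⟩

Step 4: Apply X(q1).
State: i|10⟩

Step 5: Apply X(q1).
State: i|11⟩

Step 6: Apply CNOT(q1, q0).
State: i|01⟩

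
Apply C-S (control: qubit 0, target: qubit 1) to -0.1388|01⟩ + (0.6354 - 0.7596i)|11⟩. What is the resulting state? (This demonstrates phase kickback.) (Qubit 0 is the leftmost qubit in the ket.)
-0.1388|01⟩ + (0.7596 + 0.6354i)|11⟩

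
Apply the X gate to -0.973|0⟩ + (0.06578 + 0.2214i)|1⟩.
(0.06578 + 0.2214i)|0⟩ - 0.973|1⟩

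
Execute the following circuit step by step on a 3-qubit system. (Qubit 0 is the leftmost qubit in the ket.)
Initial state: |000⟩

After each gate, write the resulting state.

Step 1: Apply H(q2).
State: 1/√2|000⟩ + 1/√2|001⟩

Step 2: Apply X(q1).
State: 1/√2|010⟩ + 1/√2|011⟩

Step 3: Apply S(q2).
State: 1/√2|010⟩ + (1/√2)i|011⟩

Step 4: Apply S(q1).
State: (1/√2)i|010⟩ - 1/√2|011⟩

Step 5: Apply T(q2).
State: (1/√2)i|010⟩ + (-1/2 - (1/2)i)|011⟩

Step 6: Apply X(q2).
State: (-1/2 - (1/2)i)|010⟩ + (1/√2)i|011⟩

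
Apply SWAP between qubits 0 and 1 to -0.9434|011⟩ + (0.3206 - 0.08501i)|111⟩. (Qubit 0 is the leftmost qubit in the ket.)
-0.9434|101⟩ + (0.3206 - 0.08501i)|111⟩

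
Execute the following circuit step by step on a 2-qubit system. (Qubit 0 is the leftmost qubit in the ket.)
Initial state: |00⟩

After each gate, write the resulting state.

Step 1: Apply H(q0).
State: 1/√2|00⟩ + 1/√2|10⟩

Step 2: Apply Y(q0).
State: -(1/√2)i|00⟩ + (1/√2)i|10⟩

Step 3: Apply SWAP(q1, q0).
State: -(1/√2)i|00⟩ + (1/√2)i|01⟩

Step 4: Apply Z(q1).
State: -(1/√2)i|00⟩ - (1/√2)i|01⟩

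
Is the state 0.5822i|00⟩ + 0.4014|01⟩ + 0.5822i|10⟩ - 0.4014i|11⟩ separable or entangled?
Entangled

Writing the state as a|00⟩ + b|01⟩ + c|10⟩ + d|11⟩, it is a product state iff ad − bc = 0.
Here (a, b, c, d) = (0.5822i, 0.4014, 0.5822i, -0.4014i): ad − bc = (0.5822i)(-0.4014i) − (0.4014)(0.5822i) = (0.2337 - 0.2337i) ≠ 0, so the state is entangled.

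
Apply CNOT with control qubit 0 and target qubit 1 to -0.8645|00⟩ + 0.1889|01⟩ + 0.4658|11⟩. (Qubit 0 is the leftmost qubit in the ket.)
-0.8645|00⟩ + 0.1889|01⟩ + 0.4658|10⟩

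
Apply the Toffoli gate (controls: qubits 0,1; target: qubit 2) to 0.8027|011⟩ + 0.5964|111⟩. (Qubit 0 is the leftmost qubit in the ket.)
0.8027|011⟩ + 0.5964|110⟩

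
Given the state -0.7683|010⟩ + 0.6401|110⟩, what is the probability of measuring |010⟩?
0.5903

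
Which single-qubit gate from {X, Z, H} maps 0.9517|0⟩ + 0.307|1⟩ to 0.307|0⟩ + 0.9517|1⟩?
X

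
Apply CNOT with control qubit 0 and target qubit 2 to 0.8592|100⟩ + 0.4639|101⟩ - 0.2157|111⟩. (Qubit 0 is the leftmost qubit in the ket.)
0.4639|100⟩ + 0.8592|101⟩ - 0.2157|110⟩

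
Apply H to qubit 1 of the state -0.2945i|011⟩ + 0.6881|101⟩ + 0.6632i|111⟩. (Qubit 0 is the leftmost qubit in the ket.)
-0.2082i|001⟩ + 0.2082i|011⟩ + (0.4866 + 0.469i)|101⟩ + (0.4866 - 0.469i)|111⟩

H on qubit 1 mixes each pair of kets that differ only in qubit 1: amplitudes (a, b) of (|…0…⟩, |…1…⟩) become ((a + b)/√2, (a − b)/√2). Kets absent from the input have amplitude 0.
(|001⟩, |011⟩): (a, b) = (0, -0.2945i) → (-0.2082i, 0.2082i)
(|101⟩, |111⟩): (a, b) = (0.6881, 0.6632i) → ((0.4866 + 0.469i), (0.4866 - 0.469i))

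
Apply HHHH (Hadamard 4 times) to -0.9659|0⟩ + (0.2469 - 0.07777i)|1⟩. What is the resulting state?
-0.9659|0⟩ + (0.2469 - 0.07777i)|1⟩

H² = I, so an even number of Hadamards cancels: H^4 = I and the state is unchanged.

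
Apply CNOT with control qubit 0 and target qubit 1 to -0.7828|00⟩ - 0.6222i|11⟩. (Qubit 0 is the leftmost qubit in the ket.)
-0.7828|00⟩ - 0.6222i|10⟩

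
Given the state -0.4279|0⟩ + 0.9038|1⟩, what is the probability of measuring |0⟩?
0.1831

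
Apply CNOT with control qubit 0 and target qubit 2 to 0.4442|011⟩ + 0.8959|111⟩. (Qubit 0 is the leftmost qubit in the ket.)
0.4442|011⟩ + 0.8959|110⟩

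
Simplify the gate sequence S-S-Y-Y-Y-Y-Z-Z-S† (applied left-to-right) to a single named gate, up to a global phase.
S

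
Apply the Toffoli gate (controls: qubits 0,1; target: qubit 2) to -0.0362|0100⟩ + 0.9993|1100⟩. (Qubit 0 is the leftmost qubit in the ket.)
-0.0362|0100⟩ + 0.9993|1110⟩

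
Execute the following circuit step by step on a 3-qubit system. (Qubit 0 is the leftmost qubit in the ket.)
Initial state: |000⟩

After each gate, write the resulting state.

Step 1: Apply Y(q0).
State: i|100⟩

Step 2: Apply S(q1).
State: i|100⟩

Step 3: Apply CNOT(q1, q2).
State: i|100⟩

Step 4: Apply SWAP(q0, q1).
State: i|010⟩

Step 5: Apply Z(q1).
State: -i|010⟩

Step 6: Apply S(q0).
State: -i|010⟩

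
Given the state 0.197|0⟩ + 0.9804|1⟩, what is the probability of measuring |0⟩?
0.03881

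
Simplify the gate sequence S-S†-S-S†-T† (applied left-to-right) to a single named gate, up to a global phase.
T†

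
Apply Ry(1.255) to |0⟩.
0.8095|0⟩ + 0.5871|1⟩

Ry(1.255) = [[cos(θ/2), −sin(θ/2)], [sin(θ/2), cos(θ/2)]]; θ = 1.255, cos(θ/2) ≈ 0.809498, sin(θ/2) ≈ 0.587123.
With a = amp(|0⟩) = 1 and b = amp(|1⟩) = 0:
new amp(|0⟩) = (0.809498)·a + (-0.587123)·b = 0.8095
new amp(|1⟩) = (0.587123)·a + (0.809498)·b = 0.5871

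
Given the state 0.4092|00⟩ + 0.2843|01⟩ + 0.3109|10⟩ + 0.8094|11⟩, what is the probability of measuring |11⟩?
0.6551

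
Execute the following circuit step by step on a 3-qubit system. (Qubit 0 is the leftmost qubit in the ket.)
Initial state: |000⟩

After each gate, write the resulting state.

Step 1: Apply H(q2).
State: 1/√2|000⟩ + 1/√2|001⟩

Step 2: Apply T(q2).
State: 1/√2|000⟩ + (1/2 + (1/2)i)|001⟩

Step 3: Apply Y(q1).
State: (1/√2)i|010⟩ + (-1/2 + (1/2)i)|011⟩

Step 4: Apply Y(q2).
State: (1/2 + (1/2)i)|010⟩ - 1/√2|011⟩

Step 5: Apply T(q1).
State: (1/√2)i|010⟩ + (-1/2 - (1/2)i)|011⟩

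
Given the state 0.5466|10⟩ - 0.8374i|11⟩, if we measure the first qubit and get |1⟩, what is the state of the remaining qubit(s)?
0.5466|0⟩ - 0.8374i|1⟩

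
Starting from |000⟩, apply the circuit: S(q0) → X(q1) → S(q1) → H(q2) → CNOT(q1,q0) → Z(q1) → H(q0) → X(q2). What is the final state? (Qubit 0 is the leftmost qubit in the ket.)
-(1/2)i|010⟩ - (1/2)i|011⟩ + (1/2)i|110⟩ + (1/2)i|111⟩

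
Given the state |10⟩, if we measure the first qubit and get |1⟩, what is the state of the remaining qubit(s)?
|0⟩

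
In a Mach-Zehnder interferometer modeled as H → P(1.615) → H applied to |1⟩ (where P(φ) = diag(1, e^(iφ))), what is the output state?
(0.5221 - 0.4995i)|0⟩ + (0.4779 + 0.4995i)|1⟩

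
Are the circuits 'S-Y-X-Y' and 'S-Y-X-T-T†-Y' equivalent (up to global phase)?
Yes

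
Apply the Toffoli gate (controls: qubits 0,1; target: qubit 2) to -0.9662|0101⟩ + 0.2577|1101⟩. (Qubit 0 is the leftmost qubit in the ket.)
-0.9662|0101⟩ + 0.2577|1111⟩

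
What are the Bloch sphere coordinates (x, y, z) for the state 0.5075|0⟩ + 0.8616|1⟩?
(0.8745, 0, -0.4848)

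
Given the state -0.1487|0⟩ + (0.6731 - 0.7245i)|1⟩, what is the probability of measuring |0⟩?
0.02211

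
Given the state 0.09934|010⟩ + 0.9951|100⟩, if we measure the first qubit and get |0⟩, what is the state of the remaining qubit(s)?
|10⟩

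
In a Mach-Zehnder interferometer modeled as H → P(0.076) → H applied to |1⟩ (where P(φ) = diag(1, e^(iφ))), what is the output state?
(0.001443 - 0.03796i)|0⟩ + (0.9986 + 0.03796i)|1⟩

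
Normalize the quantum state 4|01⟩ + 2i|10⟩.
0.8944|01⟩ + (1/√5)i|10⟩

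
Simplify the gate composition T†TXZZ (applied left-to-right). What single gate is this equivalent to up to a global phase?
X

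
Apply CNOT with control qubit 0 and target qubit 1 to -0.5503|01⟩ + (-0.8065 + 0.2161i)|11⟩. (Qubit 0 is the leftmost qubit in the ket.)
-0.5503|01⟩ + (-0.8065 + 0.2161i)|10⟩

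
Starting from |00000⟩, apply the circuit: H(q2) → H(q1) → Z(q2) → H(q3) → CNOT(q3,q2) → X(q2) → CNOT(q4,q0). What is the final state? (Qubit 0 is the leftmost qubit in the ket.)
-1/√8|00000⟩ + 1/√8|00010⟩ + 1/√8|00100⟩ - 1/√8|00110⟩ - 1/√8|01000⟩ + 1/√8|01010⟩ + 1/√8|01100⟩ - 1/√8|01110⟩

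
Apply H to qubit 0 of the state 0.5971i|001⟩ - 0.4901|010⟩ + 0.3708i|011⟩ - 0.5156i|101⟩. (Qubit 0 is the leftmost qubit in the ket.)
0.05763i|001⟩ - 0.3466|010⟩ + 0.2622i|011⟩ + 0.7868i|101⟩ - 0.3466|110⟩ + 0.2622i|111⟩

H on qubit 0 mixes each pair of kets that differ only in qubit 0: amplitudes (a, b) of (|…0…⟩, |…1…⟩) become ((a + b)/√2, (a − b)/√2). Kets absent from the input have amplitude 0.
(|001⟩, |101⟩): (a, b) = (0.5971i, -0.5156i) → (0.05763i, 0.7868i)
(|010⟩, |110⟩): (a, b) = (-0.4901, 0) → (-0.3466, -0.3466)
(|011⟩, |111⟩): (a, b) = (0.3708i, 0) → (0.2622i, 0.2622i)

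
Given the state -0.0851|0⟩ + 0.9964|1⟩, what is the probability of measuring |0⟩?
0.007242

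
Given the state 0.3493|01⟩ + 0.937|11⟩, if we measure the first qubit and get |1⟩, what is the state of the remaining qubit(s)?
|1⟩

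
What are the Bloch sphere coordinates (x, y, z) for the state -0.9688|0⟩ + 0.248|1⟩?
(-0.4805, 0, 0.8771)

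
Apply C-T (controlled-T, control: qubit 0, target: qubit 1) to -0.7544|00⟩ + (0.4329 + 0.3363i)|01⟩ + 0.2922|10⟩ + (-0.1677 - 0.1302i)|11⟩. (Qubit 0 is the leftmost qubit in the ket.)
-0.7544|00⟩ + (0.4329 + 0.3363i)|01⟩ + 0.2922|10⟩ + (-0.02652 - 0.2106i)|11⟩

C-T leaves the control-|0⟩ kets |00⟩, |01⟩ unchanged and applies T to qubit 1 on the control-|1⟩ pair (|10⟩, |11⟩).
T = [[1, 0], [0, (1/√2 + (1/√2)i)]].
With a = amp(|10⟩) = 0.2922 and b = amp(|11⟩) = (-0.1677 - 0.1302i):
new amp(|10⟩) = (1)·a = 0.2922
new amp(|11⟩) = (1/√2 + (1/√2)i)·b = (-0.02652 - 0.2106i)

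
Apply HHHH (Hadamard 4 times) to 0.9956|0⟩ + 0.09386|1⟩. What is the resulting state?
0.9956|0⟩ + 0.09386|1⟩

H² = I, so an even number of Hadamards cancels: H^4 = I and the state is unchanged.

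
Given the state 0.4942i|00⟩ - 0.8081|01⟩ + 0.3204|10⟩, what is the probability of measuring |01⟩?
0.653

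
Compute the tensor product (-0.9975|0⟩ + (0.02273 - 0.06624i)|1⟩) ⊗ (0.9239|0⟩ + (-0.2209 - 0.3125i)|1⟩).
-0.9216|00⟩ + (0.2203 + 0.3117i)|01⟩ + (0.021 - 0.0612i)|10⟩ + (-0.02572 + 0.007529i)|11⟩

amp(|b₁b₂…⟩) = product of the factor amplitudes for bits b₁, b₂, …; only kets whose every factor amplitude is nonzero survive.
|00⟩: (-0.9975)(0.9239) = -0.9216
|01⟩: (-0.9975)(-0.2209 - 0.3125i) = (0.2203 + 0.3117i)
|10⟩: (0.02273 - 0.06624i)(0.9239) = (0.021 - 0.0612i)
|11⟩: (0.02273 - 0.06624i)(-0.2209 - 0.3125i) = (-0.02572 + 0.007529i)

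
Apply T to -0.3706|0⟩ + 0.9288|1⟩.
-0.3706|0⟩ + (0.6568 + 0.6568i)|1⟩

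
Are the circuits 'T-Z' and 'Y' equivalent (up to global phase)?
No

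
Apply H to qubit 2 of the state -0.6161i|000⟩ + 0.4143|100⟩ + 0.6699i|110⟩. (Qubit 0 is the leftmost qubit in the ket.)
-0.4356i|000⟩ - 0.4356i|001⟩ + 0.293|100⟩ + 0.293|101⟩ + 0.4737i|110⟩ + 0.4737i|111⟩

H on qubit 2 mixes each pair of kets that differ only in qubit 2: amplitudes (a, b) of (|…0…⟩, |…1…⟩) become ((a + b)/√2, (a − b)/√2). Kets absent from the input have amplitude 0.
(|000⟩, |001⟩): (a, b) = (-0.6161i, 0) → (-0.4356i, -0.4356i)
(|100⟩, |101⟩): (a, b) = (0.4143, 0) → (0.293, 0.293)
(|110⟩, |111⟩): (a, b) = (0.6699i, 0) → (0.4737i, 0.4737i)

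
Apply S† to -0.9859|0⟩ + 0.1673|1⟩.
-0.9859|0⟩ - 0.1673i|1⟩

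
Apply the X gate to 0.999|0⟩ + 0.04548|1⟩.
0.04548|0⟩ + 0.999|1⟩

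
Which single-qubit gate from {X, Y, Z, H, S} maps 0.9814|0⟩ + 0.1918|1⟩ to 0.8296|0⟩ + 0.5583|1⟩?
H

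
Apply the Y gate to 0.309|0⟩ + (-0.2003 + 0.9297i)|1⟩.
(0.9297 + 0.2003i)|0⟩ + 0.309i|1⟩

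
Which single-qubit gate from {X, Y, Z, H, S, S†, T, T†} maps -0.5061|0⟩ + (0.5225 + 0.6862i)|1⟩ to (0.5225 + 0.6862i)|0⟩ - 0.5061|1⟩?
X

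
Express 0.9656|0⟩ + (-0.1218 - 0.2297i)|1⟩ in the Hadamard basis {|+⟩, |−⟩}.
(0.5967 - 0.1624i)|+⟩ + (0.7689 + 0.1624i)|−⟩

With |ψ⟩ = α|0⟩ + β|1⟩, the Hadamard-basis coefficients are ⟨+|ψ⟩ = (α + β)/√2 and ⟨−|ψ⟩ = (α − β)/√2.
Here α = 0.9656, β = (-0.1218 - 0.2297i): (α + β)/√2 = (0.5967 - 0.1624i), (α − β)/√2 = (0.7689 + 0.1624i).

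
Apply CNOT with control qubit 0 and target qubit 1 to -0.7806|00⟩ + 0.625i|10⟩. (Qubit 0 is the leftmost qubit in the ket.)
-0.7806|00⟩ + 0.625i|11⟩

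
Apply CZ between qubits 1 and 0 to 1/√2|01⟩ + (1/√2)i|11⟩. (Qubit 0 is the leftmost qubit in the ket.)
1/√2|01⟩ - (1/√2)i|11⟩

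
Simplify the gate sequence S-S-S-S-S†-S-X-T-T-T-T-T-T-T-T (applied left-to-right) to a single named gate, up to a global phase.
X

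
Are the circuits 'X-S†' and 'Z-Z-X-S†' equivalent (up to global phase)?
Yes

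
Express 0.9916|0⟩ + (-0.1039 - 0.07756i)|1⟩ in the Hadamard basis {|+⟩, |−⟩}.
(0.6277 - 0.05484i)|+⟩ + (0.7746 + 0.05484i)|−⟩

With |ψ⟩ = α|0⟩ + β|1⟩, the Hadamard-basis coefficients are ⟨+|ψ⟩ = (α + β)/√2 and ⟨−|ψ⟩ = (α − β)/√2.
Here α = 0.9916, β = (-0.1039 - 0.07756i): (α + β)/√2 = (0.6277 - 0.05484i), (α − β)/√2 = (0.7746 + 0.05484i).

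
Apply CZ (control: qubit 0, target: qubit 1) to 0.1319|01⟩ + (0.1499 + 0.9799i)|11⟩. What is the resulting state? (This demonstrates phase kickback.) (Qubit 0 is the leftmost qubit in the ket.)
0.1319|01⟩ + (-0.1499 - 0.9799i)|11⟩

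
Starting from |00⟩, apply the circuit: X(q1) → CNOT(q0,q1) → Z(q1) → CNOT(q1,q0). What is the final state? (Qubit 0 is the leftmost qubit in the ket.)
-|11⟩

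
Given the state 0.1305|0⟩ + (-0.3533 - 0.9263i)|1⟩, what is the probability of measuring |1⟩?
0.9829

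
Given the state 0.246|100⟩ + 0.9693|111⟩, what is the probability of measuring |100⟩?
0.06052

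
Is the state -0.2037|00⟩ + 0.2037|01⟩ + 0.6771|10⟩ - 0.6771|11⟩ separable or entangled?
Separable

Writing the state as a|00⟩ + b|01⟩ + c|10⟩ + d|11⟩, it is a product state iff ad − bc = 0.
Here (a, b, c, d) = (-0.2037, 0.2037, 0.6771, -0.6771): ad − bc = (-0.2037)(-0.6771) − (0.2037)(0.6771) = 0, so the state is separable.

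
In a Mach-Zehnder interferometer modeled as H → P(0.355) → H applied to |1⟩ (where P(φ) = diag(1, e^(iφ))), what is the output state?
(0.03118 - 0.1738i)|0⟩ + (0.9688 + 0.1738i)|1⟩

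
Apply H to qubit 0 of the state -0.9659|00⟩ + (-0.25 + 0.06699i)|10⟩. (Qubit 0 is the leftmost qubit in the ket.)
(-0.8598 + 0.04737i)|00⟩ + (-0.5062 - 0.04737i)|10⟩

H on qubit 0 mixes each pair of kets that differ only in qubit 0: amplitudes (a, b) of (|…0…⟩, |…1…⟩) become ((a + b)/√2, (a − b)/√2). Kets absent from the input have amplitude 0.
(|00⟩, |10⟩): (a, b) = (-0.9659, (-0.25 + 0.06699i)) → ((-0.8598 + 0.04737i), (-0.5062 - 0.04737i))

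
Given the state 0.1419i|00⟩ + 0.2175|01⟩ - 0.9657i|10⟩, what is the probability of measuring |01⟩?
0.04731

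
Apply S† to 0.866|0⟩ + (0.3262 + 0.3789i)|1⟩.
0.866|0⟩ + (0.3789 - 0.3262i)|1⟩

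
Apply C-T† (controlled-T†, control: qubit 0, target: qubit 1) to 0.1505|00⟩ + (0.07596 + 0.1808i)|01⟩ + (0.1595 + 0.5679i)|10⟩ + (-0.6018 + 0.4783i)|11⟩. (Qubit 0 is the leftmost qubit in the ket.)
0.1505|00⟩ + (0.07596 + 0.1808i)|01⟩ + (0.1595 + 0.5679i)|10⟩ + (-0.08733 + 0.7637i)|11⟩

C-T† leaves the control-|0⟩ kets |00⟩, |01⟩ unchanged and applies T† to qubit 1 on the control-|1⟩ pair (|10⟩, |11⟩).
T† = [[1, 0], [0, (1/√2 - (1/√2)i)]].
With a = amp(|10⟩) = (0.1595 + 0.5679i) and b = amp(|11⟩) = (-0.6018 + 0.4783i):
new amp(|10⟩) = (1)·a = (0.1595 + 0.5679i)
new amp(|11⟩) = (1/√2 - (1/√2)i)·b = (-0.08733 + 0.7637i)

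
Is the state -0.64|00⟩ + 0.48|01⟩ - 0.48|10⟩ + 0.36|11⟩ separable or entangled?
Separable

Writing the state as a|00⟩ + b|01⟩ + c|10⟩ + d|11⟩, it is a product state iff ad − bc = 0.
Here (a, b, c, d) = (-0.64, 0.48, -0.48, 0.36): ad − bc = (-0.64)(0.36) − (0.48)(-0.48) = 0, so the state is separable.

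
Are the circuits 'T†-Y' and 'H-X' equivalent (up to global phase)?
No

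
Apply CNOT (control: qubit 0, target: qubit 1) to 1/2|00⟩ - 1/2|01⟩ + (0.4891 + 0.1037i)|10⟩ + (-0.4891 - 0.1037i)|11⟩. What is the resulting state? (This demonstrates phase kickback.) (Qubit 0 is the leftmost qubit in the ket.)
1/2|00⟩ - 1/2|01⟩ + (-0.4891 - 0.1037i)|10⟩ + (0.4891 + 0.1037i)|11⟩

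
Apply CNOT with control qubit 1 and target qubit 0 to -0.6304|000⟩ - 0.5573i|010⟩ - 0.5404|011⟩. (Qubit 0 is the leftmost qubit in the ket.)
-0.6304|000⟩ - 0.5573i|110⟩ - 0.5404|111⟩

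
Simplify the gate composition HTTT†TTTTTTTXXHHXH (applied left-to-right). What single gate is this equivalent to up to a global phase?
Z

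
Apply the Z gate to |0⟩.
|0⟩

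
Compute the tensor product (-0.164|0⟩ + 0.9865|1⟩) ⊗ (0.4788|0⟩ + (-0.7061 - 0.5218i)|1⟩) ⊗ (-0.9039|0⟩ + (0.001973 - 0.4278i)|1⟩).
0.07098|000⟩ + (-0.0001549 + 0.03359i)|001⟩ + (-0.1047 - 0.07735i)|010⟩ + (0.03684 - 0.04937i)|011⟩ - 0.4269|100⟩ + (0.0009319 - 0.2021i)|101⟩ + (0.6296 + 0.4653i)|110⟩ + (-0.2216 + 0.297i)|111⟩

amp(|b₁b₂…⟩) = product of the factor amplitudes for bits b₁, b₂, …; only kets whose every factor amplitude is nonzero survive.
|000⟩: (-0.164)(0.4788)(-0.9039) = 0.07098
|001⟩: (-0.164)(0.4788)(0.001973 - 0.4278i) = (-0.0001549 + 0.03359i)
|010⟩: (-0.164)(-0.7061 - 0.5218i)(-0.9039) = (-0.1047 - 0.07735i)
|011⟩: (-0.164)(-0.7061 - 0.5218i)(0.001973 - 0.4278i) = (0.03684 - 0.04937i)
|100⟩: (0.9865)(0.4788)(-0.9039) = -0.4269
|101⟩: (0.9865)(0.4788)(0.001973 - 0.4278i) = (0.0009319 - 0.2021i)
|110⟩: (0.9865)(-0.7061 - 0.5218i)(-0.9039) = (0.6296 + 0.4653i)
|111⟩: (0.9865)(-0.7061 - 0.5218i)(0.001973 - 0.4278i) = (-0.2216 + 0.297i)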